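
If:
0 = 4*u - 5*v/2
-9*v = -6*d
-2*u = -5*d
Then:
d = 0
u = 0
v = 0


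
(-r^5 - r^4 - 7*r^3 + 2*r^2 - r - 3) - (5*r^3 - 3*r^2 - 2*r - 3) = -r^5 - r^4 - 12*r^3 + 5*r^2 + r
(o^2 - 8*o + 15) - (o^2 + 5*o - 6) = 21 - 13*o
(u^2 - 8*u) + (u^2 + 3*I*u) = 2*u^2 - 8*u + 3*I*u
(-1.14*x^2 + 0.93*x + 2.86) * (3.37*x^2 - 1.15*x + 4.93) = -3.8418*x^4 + 4.4451*x^3 + 2.9485*x^2 + 1.2959*x + 14.0998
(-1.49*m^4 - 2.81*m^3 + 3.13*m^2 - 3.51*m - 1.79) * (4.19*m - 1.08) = -6.2431*m^5 - 10.1647*m^4 + 16.1495*m^3 - 18.0873*m^2 - 3.7093*m + 1.9332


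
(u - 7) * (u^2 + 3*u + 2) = u^3 - 4*u^2 - 19*u - 14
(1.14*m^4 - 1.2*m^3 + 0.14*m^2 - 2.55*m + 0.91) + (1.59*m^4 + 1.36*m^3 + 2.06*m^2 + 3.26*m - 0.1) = 2.73*m^4 + 0.16*m^3 + 2.2*m^2 + 0.71*m + 0.81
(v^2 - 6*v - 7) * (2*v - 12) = 2*v^3 - 24*v^2 + 58*v + 84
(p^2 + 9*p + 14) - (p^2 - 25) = 9*p + 39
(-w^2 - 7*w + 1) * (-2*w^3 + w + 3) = 2*w^5 + 14*w^4 - 3*w^3 - 10*w^2 - 20*w + 3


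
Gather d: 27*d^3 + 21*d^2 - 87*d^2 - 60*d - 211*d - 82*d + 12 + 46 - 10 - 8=27*d^3 - 66*d^2 - 353*d + 40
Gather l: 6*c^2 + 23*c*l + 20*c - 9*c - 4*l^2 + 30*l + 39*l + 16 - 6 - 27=6*c^2 + 11*c - 4*l^2 + l*(23*c + 69) - 17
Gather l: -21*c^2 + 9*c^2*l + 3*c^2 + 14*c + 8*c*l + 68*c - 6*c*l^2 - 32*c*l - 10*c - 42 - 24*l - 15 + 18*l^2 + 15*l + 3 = -18*c^2 + 72*c + l^2*(18 - 6*c) + l*(9*c^2 - 24*c - 9) - 54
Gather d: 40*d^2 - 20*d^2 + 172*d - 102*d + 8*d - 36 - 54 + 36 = 20*d^2 + 78*d - 54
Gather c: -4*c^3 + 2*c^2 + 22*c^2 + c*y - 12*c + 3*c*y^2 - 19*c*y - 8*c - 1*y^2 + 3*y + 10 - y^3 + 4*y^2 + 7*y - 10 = -4*c^3 + 24*c^2 + c*(3*y^2 - 18*y - 20) - y^3 + 3*y^2 + 10*y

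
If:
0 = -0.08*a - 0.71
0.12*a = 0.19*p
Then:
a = -8.88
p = -5.61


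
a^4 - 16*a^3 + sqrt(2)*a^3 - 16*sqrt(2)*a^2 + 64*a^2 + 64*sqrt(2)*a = a*(a - 8)^2*(a + sqrt(2))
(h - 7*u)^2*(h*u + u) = h^3*u - 14*h^2*u^2 + h^2*u + 49*h*u^3 - 14*h*u^2 + 49*u^3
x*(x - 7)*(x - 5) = x^3 - 12*x^2 + 35*x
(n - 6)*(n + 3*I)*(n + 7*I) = n^3 - 6*n^2 + 10*I*n^2 - 21*n - 60*I*n + 126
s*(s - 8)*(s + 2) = s^3 - 6*s^2 - 16*s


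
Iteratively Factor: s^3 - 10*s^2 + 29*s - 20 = (s - 5)*(s^2 - 5*s + 4) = (s - 5)*(s - 1)*(s - 4)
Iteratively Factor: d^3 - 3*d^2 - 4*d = (d - 4)*(d^2 + d) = d*(d - 4)*(d + 1)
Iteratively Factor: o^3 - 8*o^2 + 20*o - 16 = (o - 2)*(o^2 - 6*o + 8) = (o - 4)*(o - 2)*(o - 2)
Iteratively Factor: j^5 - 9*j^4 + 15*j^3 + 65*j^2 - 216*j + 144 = (j - 4)*(j^4 - 5*j^3 - 5*j^2 + 45*j - 36) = (j - 4)*(j - 3)*(j^3 - 2*j^2 - 11*j + 12) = (j - 4)*(j - 3)*(j - 1)*(j^2 - j - 12) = (j - 4)^2*(j - 3)*(j - 1)*(j + 3)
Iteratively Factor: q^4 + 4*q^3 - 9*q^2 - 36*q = (q - 3)*(q^3 + 7*q^2 + 12*q) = q*(q - 3)*(q^2 + 7*q + 12) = q*(q - 3)*(q + 4)*(q + 3)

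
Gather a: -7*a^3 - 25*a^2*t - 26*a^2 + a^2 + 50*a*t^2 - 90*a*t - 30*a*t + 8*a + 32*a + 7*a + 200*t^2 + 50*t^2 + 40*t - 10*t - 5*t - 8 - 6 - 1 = -7*a^3 + a^2*(-25*t - 25) + a*(50*t^2 - 120*t + 47) + 250*t^2 + 25*t - 15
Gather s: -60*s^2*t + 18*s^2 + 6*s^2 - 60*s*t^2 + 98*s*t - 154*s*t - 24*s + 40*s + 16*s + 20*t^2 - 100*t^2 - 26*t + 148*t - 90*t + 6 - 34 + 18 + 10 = s^2*(24 - 60*t) + s*(-60*t^2 - 56*t + 32) - 80*t^2 + 32*t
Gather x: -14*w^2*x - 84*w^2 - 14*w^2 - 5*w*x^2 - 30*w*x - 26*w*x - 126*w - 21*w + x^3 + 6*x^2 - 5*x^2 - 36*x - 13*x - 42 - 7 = -98*w^2 - 147*w + x^3 + x^2*(1 - 5*w) + x*(-14*w^2 - 56*w - 49) - 49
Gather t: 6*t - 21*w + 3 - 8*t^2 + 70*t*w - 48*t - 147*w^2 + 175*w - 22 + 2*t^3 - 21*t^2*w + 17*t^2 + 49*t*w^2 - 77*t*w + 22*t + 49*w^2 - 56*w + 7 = 2*t^3 + t^2*(9 - 21*w) + t*(49*w^2 - 7*w - 20) - 98*w^2 + 98*w - 12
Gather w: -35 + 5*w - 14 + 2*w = 7*w - 49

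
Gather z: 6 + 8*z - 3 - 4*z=4*z + 3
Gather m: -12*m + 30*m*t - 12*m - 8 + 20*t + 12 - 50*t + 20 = m*(30*t - 24) - 30*t + 24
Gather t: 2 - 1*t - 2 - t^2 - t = -t^2 - 2*t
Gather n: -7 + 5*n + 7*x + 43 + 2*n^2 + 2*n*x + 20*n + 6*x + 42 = 2*n^2 + n*(2*x + 25) + 13*x + 78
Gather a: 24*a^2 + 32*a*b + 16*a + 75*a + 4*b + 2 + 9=24*a^2 + a*(32*b + 91) + 4*b + 11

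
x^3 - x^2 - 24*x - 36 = (x - 6)*(x + 2)*(x + 3)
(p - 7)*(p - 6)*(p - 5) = p^3 - 18*p^2 + 107*p - 210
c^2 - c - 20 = (c - 5)*(c + 4)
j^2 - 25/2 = (j - 5*sqrt(2)/2)*(j + 5*sqrt(2)/2)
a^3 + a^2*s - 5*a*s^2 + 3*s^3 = (a - s)^2*(a + 3*s)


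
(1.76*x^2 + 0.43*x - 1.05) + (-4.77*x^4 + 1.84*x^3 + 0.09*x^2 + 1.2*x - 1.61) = -4.77*x^4 + 1.84*x^3 + 1.85*x^2 + 1.63*x - 2.66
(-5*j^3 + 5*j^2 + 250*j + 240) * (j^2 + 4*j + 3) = -5*j^5 - 15*j^4 + 255*j^3 + 1255*j^2 + 1710*j + 720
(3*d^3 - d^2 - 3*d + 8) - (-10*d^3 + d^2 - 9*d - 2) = 13*d^3 - 2*d^2 + 6*d + 10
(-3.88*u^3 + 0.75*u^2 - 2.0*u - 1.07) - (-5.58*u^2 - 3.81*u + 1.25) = -3.88*u^3 + 6.33*u^2 + 1.81*u - 2.32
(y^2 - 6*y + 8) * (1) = y^2 - 6*y + 8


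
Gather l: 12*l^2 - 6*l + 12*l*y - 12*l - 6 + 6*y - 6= 12*l^2 + l*(12*y - 18) + 6*y - 12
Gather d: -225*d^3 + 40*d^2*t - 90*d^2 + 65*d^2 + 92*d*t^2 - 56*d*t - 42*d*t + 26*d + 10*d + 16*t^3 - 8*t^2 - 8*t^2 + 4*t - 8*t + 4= -225*d^3 + d^2*(40*t - 25) + d*(92*t^2 - 98*t + 36) + 16*t^3 - 16*t^2 - 4*t + 4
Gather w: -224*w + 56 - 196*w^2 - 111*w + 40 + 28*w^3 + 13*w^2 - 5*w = 28*w^3 - 183*w^2 - 340*w + 96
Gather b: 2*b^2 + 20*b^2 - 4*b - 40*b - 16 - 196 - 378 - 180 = 22*b^2 - 44*b - 770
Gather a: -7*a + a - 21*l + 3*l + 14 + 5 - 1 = -6*a - 18*l + 18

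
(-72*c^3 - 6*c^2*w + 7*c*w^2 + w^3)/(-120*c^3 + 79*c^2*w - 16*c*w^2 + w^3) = (24*c^2 + 10*c*w + w^2)/(40*c^2 - 13*c*w + w^2)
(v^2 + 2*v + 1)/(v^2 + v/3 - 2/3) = 3*(v + 1)/(3*v - 2)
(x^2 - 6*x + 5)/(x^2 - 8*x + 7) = (x - 5)/(x - 7)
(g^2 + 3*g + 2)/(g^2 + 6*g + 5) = (g + 2)/(g + 5)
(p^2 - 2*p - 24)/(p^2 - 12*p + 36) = (p + 4)/(p - 6)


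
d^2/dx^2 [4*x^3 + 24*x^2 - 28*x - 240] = 24*x + 48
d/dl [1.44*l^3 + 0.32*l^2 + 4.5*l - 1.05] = 4.32*l^2 + 0.64*l + 4.5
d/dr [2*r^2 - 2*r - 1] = 4*r - 2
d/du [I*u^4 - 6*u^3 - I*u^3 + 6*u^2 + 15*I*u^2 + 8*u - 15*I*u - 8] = 4*I*u^3 + u^2*(-18 - 3*I) + u*(12 + 30*I) + 8 - 15*I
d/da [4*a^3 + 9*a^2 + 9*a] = 12*a^2 + 18*a + 9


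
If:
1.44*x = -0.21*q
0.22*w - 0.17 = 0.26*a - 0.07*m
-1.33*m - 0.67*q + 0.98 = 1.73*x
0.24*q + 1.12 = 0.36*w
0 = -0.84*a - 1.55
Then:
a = -1.85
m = 3.37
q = -8.39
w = -2.48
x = 1.22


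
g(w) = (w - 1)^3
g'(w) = 3*(w - 1)^2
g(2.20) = 1.73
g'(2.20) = 4.32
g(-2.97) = -62.57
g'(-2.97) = 47.28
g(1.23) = 0.01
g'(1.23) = 0.16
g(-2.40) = -39.30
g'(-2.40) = 34.68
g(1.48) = 0.11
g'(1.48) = 0.69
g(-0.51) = -3.44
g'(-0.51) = 6.84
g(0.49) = -0.13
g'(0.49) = 0.78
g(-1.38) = -13.48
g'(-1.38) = 16.99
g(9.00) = 512.00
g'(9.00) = 192.00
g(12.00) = 1331.00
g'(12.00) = 363.00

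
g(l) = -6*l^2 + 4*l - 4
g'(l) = 4 - 12*l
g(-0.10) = -4.46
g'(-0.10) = 5.20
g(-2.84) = -63.75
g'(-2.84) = 38.08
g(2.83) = -40.73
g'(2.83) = -29.96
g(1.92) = -18.44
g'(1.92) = -19.04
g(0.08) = -3.72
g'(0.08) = 3.04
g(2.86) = -41.64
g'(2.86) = -30.32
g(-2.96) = -68.41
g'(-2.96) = 39.52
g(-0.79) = -10.90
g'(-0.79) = 13.48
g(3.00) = -46.00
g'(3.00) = -32.00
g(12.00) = -820.00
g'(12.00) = -140.00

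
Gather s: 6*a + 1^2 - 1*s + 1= 6*a - s + 2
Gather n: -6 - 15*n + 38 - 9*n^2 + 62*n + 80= -9*n^2 + 47*n + 112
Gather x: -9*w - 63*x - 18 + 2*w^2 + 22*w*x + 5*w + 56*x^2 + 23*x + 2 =2*w^2 - 4*w + 56*x^2 + x*(22*w - 40) - 16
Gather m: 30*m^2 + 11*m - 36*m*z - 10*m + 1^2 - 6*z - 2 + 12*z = 30*m^2 + m*(1 - 36*z) + 6*z - 1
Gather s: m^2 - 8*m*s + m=m^2 - 8*m*s + m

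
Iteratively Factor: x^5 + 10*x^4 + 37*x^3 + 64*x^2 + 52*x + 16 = (x + 2)*(x^4 + 8*x^3 + 21*x^2 + 22*x + 8) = (x + 1)*(x + 2)*(x^3 + 7*x^2 + 14*x + 8) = (x + 1)*(x + 2)*(x + 4)*(x^2 + 3*x + 2) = (x + 1)^2*(x + 2)*(x + 4)*(x + 2)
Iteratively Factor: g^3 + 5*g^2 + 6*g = (g + 2)*(g^2 + 3*g) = (g + 2)*(g + 3)*(g)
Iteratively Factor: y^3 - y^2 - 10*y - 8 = (y + 2)*(y^2 - 3*y - 4) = (y + 1)*(y + 2)*(y - 4)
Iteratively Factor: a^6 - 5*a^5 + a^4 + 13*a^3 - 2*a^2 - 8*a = (a + 1)*(a^5 - 6*a^4 + 7*a^3 + 6*a^2 - 8*a) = a*(a + 1)*(a^4 - 6*a^3 + 7*a^2 + 6*a - 8) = a*(a - 1)*(a + 1)*(a^3 - 5*a^2 + 2*a + 8) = a*(a - 2)*(a - 1)*(a + 1)*(a^2 - 3*a - 4) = a*(a - 4)*(a - 2)*(a - 1)*(a + 1)*(a + 1)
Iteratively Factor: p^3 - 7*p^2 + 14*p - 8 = (p - 2)*(p^2 - 5*p + 4) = (p - 2)*(p - 1)*(p - 4)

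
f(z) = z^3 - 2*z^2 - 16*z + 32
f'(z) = 3*z^2 - 4*z - 16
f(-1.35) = 47.49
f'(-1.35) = -5.13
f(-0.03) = 32.48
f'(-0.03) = -15.88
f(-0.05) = 32.79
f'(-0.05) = -15.79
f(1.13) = 12.81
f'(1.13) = -16.69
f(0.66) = 20.86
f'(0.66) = -17.33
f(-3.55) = 18.86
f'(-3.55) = 36.01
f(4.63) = 14.30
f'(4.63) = 29.79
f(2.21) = -2.33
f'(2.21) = -10.19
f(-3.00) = 35.00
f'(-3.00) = 23.00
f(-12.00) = -1792.00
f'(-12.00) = 464.00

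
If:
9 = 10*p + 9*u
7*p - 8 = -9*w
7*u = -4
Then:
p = 99/70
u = -4/7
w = -19/90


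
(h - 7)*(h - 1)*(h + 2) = h^3 - 6*h^2 - 9*h + 14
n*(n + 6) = n^2 + 6*n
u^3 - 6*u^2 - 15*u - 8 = (u - 8)*(u + 1)^2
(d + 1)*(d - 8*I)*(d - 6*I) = d^3 + d^2 - 14*I*d^2 - 48*d - 14*I*d - 48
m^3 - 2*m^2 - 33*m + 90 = (m - 5)*(m - 3)*(m + 6)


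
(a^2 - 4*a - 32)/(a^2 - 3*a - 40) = (a + 4)/(a + 5)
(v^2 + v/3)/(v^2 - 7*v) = (v + 1/3)/(v - 7)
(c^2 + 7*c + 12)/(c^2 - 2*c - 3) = (c^2 + 7*c + 12)/(c^2 - 2*c - 3)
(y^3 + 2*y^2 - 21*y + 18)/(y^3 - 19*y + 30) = (y^2 + 5*y - 6)/(y^2 + 3*y - 10)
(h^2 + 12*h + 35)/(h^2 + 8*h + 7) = (h + 5)/(h + 1)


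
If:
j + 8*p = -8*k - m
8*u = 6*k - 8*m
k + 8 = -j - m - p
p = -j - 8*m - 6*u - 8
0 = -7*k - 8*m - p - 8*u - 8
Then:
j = -248/21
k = -16/21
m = 8/3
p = 40/21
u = -68/21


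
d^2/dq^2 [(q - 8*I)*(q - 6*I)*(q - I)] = 6*q - 30*I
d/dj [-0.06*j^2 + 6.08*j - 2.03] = 6.08 - 0.12*j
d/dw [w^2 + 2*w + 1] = 2*w + 2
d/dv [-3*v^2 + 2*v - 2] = 2 - 6*v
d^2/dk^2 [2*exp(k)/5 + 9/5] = 2*exp(k)/5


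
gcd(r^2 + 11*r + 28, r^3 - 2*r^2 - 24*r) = r + 4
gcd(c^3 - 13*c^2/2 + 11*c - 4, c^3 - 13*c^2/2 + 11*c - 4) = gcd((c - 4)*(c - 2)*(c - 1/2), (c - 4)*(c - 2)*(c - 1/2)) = c^3 - 13*c^2/2 + 11*c - 4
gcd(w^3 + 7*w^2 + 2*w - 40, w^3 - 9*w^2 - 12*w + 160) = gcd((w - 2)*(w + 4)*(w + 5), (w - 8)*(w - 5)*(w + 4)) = w + 4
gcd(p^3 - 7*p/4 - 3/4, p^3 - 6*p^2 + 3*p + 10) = p + 1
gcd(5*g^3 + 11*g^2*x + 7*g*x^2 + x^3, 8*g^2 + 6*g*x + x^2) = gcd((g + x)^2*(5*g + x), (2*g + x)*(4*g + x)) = 1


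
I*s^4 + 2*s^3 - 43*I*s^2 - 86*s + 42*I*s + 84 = (s - 6)*(s + 7)*(s - 2*I)*(I*s - I)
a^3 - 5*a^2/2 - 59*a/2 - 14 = (a - 7)*(a + 1/2)*(a + 4)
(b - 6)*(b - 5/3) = b^2 - 23*b/3 + 10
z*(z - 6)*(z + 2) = z^3 - 4*z^2 - 12*z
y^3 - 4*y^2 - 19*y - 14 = (y - 7)*(y + 1)*(y + 2)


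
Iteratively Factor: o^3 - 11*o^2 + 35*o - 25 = (o - 5)*(o^2 - 6*o + 5) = (o - 5)*(o - 1)*(o - 5)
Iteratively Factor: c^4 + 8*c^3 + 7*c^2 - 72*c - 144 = (c + 3)*(c^3 + 5*c^2 - 8*c - 48) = (c - 3)*(c + 3)*(c^2 + 8*c + 16) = (c - 3)*(c + 3)*(c + 4)*(c + 4)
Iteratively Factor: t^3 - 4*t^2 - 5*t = (t - 5)*(t^2 + t) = (t - 5)*(t + 1)*(t)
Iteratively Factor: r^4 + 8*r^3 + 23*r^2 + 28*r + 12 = (r + 1)*(r^3 + 7*r^2 + 16*r + 12) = (r + 1)*(r + 2)*(r^2 + 5*r + 6) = (r + 1)*(r + 2)^2*(r + 3)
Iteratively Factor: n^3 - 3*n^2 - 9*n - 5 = (n - 5)*(n^2 + 2*n + 1) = (n - 5)*(n + 1)*(n + 1)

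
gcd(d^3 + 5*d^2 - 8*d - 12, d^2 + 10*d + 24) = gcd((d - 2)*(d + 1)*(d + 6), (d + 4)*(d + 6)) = d + 6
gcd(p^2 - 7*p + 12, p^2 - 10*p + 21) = p - 3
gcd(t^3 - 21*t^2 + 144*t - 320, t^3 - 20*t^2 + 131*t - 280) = t^2 - 13*t + 40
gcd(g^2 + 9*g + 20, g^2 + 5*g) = g + 5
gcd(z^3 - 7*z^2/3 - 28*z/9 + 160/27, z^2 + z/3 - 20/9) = z^2 + z/3 - 20/9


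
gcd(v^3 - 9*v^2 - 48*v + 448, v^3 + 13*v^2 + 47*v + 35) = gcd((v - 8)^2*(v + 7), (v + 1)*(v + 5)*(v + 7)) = v + 7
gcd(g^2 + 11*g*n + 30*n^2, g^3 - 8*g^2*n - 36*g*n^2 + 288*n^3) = g + 6*n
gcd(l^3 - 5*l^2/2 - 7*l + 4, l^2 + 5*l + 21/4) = 1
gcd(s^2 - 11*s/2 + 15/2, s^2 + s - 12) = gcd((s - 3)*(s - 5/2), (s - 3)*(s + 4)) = s - 3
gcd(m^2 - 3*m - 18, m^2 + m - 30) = 1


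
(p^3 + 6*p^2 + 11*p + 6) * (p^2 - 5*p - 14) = p^5 + p^4 - 33*p^3 - 133*p^2 - 184*p - 84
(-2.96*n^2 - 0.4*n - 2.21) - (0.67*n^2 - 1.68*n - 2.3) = -3.63*n^2 + 1.28*n + 0.0899999999999999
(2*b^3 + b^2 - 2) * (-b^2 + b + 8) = -2*b^5 + b^4 + 17*b^3 + 10*b^2 - 2*b - 16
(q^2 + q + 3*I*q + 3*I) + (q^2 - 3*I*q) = 2*q^2 + q + 3*I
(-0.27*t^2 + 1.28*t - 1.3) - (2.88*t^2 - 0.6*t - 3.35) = -3.15*t^2 + 1.88*t + 2.05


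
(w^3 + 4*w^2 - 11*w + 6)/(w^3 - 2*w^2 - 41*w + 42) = (w - 1)/(w - 7)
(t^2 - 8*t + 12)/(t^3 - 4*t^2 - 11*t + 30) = (t - 6)/(t^2 - 2*t - 15)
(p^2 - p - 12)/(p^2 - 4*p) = (p + 3)/p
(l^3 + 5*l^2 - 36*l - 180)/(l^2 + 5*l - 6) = (l^2 - l - 30)/(l - 1)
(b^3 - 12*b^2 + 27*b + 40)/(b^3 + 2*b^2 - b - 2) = (b^2 - 13*b + 40)/(b^2 + b - 2)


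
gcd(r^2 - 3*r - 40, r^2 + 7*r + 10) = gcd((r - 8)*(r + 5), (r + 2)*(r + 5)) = r + 5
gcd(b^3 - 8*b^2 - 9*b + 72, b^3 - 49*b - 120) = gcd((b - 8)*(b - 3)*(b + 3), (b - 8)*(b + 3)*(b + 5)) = b^2 - 5*b - 24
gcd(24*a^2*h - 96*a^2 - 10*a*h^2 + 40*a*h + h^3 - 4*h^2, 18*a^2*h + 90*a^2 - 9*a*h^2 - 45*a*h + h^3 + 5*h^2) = 6*a - h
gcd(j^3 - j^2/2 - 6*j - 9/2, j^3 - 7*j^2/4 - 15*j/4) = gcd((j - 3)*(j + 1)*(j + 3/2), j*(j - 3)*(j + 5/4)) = j - 3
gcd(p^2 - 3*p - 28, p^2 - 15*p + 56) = p - 7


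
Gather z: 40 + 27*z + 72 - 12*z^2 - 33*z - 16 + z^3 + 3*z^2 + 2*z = z^3 - 9*z^2 - 4*z + 96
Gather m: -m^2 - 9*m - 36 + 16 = -m^2 - 9*m - 20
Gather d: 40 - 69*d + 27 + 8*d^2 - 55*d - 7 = 8*d^2 - 124*d + 60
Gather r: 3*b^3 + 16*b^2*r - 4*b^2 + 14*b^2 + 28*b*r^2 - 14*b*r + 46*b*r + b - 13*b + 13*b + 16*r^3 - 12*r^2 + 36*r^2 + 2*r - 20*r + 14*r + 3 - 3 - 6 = 3*b^3 + 10*b^2 + b + 16*r^3 + r^2*(28*b + 24) + r*(16*b^2 + 32*b - 4) - 6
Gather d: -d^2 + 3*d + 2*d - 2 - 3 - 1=-d^2 + 5*d - 6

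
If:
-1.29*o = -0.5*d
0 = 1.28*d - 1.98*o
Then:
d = 0.00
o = 0.00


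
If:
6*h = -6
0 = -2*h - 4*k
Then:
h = -1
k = 1/2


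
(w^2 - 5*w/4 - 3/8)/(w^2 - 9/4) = (4*w + 1)/(2*(2*w + 3))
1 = 1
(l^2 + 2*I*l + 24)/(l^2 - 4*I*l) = (l + 6*I)/l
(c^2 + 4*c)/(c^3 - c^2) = (c + 4)/(c*(c - 1))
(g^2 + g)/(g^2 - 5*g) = (g + 1)/(g - 5)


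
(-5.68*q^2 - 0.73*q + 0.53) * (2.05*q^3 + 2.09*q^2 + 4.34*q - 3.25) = -11.644*q^5 - 13.3677*q^4 - 25.0904*q^3 + 16.3995*q^2 + 4.6727*q - 1.7225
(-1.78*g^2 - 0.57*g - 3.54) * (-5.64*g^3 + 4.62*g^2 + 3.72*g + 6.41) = 10.0392*g^5 - 5.0088*g^4 + 10.7106*g^3 - 29.885*g^2 - 16.8225*g - 22.6914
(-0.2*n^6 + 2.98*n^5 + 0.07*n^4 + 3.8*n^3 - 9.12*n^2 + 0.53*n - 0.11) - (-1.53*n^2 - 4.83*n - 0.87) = -0.2*n^6 + 2.98*n^5 + 0.07*n^4 + 3.8*n^3 - 7.59*n^2 + 5.36*n + 0.76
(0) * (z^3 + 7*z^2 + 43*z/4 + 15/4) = 0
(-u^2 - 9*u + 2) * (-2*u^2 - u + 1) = 2*u^4 + 19*u^3 + 4*u^2 - 11*u + 2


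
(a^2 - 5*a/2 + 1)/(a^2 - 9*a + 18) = (a^2 - 5*a/2 + 1)/(a^2 - 9*a + 18)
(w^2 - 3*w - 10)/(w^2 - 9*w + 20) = (w + 2)/(w - 4)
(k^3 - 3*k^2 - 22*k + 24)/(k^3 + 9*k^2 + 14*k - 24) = (k - 6)/(k + 6)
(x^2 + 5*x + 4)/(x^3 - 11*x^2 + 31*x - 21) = (x^2 + 5*x + 4)/(x^3 - 11*x^2 + 31*x - 21)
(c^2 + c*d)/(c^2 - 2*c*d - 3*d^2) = c/(c - 3*d)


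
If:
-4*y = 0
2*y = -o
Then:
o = 0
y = 0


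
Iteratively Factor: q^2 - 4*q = (q - 4)*(q)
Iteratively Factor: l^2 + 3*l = (l + 3)*(l)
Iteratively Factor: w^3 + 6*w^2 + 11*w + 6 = (w + 3)*(w^2 + 3*w + 2) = (w + 1)*(w + 3)*(w + 2)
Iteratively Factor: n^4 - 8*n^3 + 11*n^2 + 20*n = (n + 1)*(n^3 - 9*n^2 + 20*n) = (n - 5)*(n + 1)*(n^2 - 4*n) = n*(n - 5)*(n + 1)*(n - 4)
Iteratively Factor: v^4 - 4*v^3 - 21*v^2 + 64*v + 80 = (v + 4)*(v^3 - 8*v^2 + 11*v + 20) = (v - 5)*(v + 4)*(v^2 - 3*v - 4) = (v - 5)*(v - 4)*(v + 4)*(v + 1)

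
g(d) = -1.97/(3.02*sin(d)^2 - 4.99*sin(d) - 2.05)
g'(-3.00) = 6.89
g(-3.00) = 1.53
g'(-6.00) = -0.61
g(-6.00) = 0.61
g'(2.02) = -0.02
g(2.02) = 0.48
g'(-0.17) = -9.32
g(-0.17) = 1.76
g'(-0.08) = -4.04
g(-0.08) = 1.21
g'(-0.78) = -1.48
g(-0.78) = -0.67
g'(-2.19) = 0.70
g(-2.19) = -0.49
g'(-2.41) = 1.91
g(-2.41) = -0.75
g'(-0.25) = -31.12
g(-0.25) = 3.12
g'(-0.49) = -14.55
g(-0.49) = -2.04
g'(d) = -1.97*(-6.04*sin(d)*cos(d) + 4.99*cos(d))/(3.02*sin(d)^2 - 4.99*sin(d) - 2.05)^2 = (11.8988*sin(d) - 9.8303)*cos(d)/(-3.02*sin(d)^2 + 4.99*sin(d) + 2.05)^2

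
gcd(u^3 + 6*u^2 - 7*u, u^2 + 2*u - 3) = u - 1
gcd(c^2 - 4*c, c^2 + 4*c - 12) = 1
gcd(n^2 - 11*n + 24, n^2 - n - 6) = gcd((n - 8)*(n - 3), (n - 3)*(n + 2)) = n - 3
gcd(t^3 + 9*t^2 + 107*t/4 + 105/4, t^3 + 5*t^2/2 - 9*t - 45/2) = t^2 + 11*t/2 + 15/2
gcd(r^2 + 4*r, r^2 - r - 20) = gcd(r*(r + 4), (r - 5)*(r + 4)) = r + 4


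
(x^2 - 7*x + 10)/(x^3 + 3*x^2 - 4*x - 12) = (x - 5)/(x^2 + 5*x + 6)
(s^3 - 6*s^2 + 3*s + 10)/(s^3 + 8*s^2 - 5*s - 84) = (s^3 - 6*s^2 + 3*s + 10)/(s^3 + 8*s^2 - 5*s - 84)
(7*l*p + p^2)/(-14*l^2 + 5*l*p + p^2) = p/(-2*l + p)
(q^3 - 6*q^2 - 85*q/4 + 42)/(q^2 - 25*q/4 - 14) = (4*q^2 + 8*q - 21)/(4*q + 7)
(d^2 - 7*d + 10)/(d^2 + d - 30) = (d - 2)/(d + 6)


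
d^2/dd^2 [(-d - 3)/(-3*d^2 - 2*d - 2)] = 2*(4*(d + 3)*(3*d + 1)^2 - (9*d + 11)*(3*d^2 + 2*d + 2))/(3*d^2 + 2*d + 2)^3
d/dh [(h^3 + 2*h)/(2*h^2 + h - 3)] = (-h*(4*h + 1)*(h^2 + 2) + (3*h^2 + 2)*(2*h^2 + h - 3))/(2*h^2 + h - 3)^2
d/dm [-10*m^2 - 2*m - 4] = -20*m - 2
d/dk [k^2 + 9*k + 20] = 2*k + 9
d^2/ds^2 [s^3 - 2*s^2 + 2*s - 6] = 6*s - 4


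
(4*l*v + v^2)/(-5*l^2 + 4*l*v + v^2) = v*(4*l + v)/(-5*l^2 + 4*l*v + v^2)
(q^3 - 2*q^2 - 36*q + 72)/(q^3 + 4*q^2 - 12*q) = (q - 6)/q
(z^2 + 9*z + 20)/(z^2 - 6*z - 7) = (z^2 + 9*z + 20)/(z^2 - 6*z - 7)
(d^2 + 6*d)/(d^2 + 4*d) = (d + 6)/(d + 4)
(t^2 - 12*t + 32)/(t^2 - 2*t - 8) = (t - 8)/(t + 2)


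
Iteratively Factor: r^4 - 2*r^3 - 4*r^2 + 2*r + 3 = (r - 1)*(r^3 - r^2 - 5*r - 3) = (r - 1)*(r + 1)*(r^2 - 2*r - 3) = (r - 3)*(r - 1)*(r + 1)*(r + 1)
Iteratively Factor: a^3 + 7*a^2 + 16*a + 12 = (a + 2)*(a^2 + 5*a + 6) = (a + 2)^2*(a + 3)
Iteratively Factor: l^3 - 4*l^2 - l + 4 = (l - 1)*(l^2 - 3*l - 4) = (l - 1)*(l + 1)*(l - 4)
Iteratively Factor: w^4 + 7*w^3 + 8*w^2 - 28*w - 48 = (w + 3)*(w^3 + 4*w^2 - 4*w - 16) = (w + 2)*(w + 3)*(w^2 + 2*w - 8) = (w + 2)*(w + 3)*(w + 4)*(w - 2)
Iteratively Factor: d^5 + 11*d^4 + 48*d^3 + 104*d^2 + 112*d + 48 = (d + 2)*(d^4 + 9*d^3 + 30*d^2 + 44*d + 24) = (d + 2)^2*(d^3 + 7*d^2 + 16*d + 12) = (d + 2)^3*(d^2 + 5*d + 6) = (d + 2)^3*(d + 3)*(d + 2)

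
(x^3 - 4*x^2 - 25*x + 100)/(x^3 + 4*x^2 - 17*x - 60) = (x - 5)/(x + 3)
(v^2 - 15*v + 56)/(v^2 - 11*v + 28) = (v - 8)/(v - 4)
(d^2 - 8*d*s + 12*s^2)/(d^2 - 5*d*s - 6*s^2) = (d - 2*s)/(d + s)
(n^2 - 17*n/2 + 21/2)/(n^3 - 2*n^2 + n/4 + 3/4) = 2*(n - 7)/(2*n^2 - n - 1)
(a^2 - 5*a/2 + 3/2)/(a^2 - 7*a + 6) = (a - 3/2)/(a - 6)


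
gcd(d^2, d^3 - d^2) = d^2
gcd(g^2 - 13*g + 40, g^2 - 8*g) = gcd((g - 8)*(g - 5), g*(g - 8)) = g - 8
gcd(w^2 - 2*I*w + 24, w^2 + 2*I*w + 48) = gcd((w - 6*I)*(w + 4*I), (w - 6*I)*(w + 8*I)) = w - 6*I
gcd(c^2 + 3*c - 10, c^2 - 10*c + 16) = c - 2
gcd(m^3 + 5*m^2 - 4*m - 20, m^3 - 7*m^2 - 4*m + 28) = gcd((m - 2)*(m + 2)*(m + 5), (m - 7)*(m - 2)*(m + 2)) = m^2 - 4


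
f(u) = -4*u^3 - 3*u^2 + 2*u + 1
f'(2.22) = -70.46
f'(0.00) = 2.00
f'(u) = -12*u^2 - 6*u + 2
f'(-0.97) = -3.47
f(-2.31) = 29.68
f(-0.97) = -0.11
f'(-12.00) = -1654.00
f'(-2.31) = -48.17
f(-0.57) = -0.37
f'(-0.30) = 2.72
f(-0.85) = -0.41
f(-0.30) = 0.24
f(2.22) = -53.11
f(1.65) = -21.84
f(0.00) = 1.00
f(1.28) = -9.74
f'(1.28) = -25.34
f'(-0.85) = -1.57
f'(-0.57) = 1.52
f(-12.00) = 6457.00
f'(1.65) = -40.57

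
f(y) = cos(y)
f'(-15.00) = 0.65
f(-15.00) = -0.76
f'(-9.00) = 0.41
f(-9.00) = -0.91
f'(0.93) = -0.80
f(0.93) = 0.60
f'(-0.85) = 0.75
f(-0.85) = 0.66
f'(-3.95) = -0.72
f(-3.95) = -0.69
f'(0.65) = -0.61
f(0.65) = 0.80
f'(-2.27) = 0.77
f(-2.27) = -0.64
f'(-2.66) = 0.46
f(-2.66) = -0.89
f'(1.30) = -0.96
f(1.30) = 0.27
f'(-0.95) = 0.81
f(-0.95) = 0.58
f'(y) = -sin(y)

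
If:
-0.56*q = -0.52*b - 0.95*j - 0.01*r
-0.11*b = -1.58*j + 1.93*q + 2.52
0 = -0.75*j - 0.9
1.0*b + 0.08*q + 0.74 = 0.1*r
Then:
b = -0.30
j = -1.20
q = -2.27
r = 2.56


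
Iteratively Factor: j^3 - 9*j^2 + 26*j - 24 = (j - 4)*(j^2 - 5*j + 6) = (j - 4)*(j - 3)*(j - 2)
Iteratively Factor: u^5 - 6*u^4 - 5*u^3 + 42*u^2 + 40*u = (u)*(u^4 - 6*u^3 - 5*u^2 + 42*u + 40) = u*(u - 4)*(u^3 - 2*u^2 - 13*u - 10) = u*(u - 4)*(u + 1)*(u^2 - 3*u - 10) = u*(u - 4)*(u + 1)*(u + 2)*(u - 5)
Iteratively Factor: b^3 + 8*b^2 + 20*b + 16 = (b + 4)*(b^2 + 4*b + 4) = (b + 2)*(b + 4)*(b + 2)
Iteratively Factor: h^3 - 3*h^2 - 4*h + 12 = (h - 2)*(h^2 - h - 6) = (h - 2)*(h + 2)*(h - 3)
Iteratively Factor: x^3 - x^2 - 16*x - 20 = (x + 2)*(x^2 - 3*x - 10) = (x + 2)^2*(x - 5)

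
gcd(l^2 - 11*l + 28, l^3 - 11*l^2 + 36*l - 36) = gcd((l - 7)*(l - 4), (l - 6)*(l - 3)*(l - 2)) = 1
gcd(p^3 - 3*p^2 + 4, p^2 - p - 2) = p^2 - p - 2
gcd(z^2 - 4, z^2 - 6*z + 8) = z - 2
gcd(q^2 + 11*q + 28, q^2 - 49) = q + 7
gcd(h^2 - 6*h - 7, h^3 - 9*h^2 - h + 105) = h - 7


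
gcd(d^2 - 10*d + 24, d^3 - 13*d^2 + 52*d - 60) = d - 6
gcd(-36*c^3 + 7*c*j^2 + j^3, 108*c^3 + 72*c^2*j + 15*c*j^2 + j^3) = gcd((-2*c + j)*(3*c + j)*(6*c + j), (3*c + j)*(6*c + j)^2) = 18*c^2 + 9*c*j + j^2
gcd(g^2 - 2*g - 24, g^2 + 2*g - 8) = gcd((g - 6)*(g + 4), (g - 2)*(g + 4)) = g + 4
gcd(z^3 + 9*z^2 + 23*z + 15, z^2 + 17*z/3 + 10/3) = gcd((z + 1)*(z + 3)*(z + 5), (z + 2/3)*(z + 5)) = z + 5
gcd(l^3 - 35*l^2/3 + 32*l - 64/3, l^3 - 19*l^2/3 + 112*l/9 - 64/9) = l^2 - 11*l/3 + 8/3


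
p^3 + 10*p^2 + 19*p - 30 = (p - 1)*(p + 5)*(p + 6)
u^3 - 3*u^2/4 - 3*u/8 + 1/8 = (u - 1)*(u - 1/4)*(u + 1/2)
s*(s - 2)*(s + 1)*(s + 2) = s^4 + s^3 - 4*s^2 - 4*s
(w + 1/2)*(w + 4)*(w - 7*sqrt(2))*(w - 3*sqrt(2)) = w^4 - 10*sqrt(2)*w^3 + 9*w^3/2 - 45*sqrt(2)*w^2 + 44*w^2 - 20*sqrt(2)*w + 189*w + 84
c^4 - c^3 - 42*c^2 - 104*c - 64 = (c - 8)*(c + 1)*(c + 2)*(c + 4)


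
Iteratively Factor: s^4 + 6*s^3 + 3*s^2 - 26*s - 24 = (s + 4)*(s^3 + 2*s^2 - 5*s - 6) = (s - 2)*(s + 4)*(s^2 + 4*s + 3) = (s - 2)*(s + 1)*(s + 4)*(s + 3)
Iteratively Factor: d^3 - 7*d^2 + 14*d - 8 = (d - 2)*(d^2 - 5*d + 4) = (d - 4)*(d - 2)*(d - 1)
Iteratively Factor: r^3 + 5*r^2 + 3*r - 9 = (r + 3)*(r^2 + 2*r - 3) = (r - 1)*(r + 3)*(r + 3)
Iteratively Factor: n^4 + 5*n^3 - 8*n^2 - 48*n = (n - 3)*(n^3 + 8*n^2 + 16*n) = (n - 3)*(n + 4)*(n^2 + 4*n) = n*(n - 3)*(n + 4)*(n + 4)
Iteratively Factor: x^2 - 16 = (x - 4)*(x + 4)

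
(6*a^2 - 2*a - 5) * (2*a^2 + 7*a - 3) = 12*a^4 + 38*a^3 - 42*a^2 - 29*a + 15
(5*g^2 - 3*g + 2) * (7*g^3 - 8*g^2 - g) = 35*g^5 - 61*g^4 + 33*g^3 - 13*g^2 - 2*g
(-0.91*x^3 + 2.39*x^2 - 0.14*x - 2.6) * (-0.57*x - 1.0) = 0.5187*x^4 - 0.4523*x^3 - 2.3102*x^2 + 1.622*x + 2.6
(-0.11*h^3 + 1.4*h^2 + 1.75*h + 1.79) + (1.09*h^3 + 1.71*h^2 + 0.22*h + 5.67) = 0.98*h^3 + 3.11*h^2 + 1.97*h + 7.46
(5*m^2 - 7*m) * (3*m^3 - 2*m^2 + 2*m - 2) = 15*m^5 - 31*m^4 + 24*m^3 - 24*m^2 + 14*m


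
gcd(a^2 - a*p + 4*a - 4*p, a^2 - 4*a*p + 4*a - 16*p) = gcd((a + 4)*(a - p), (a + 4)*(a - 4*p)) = a + 4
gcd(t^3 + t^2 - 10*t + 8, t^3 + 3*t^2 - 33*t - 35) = 1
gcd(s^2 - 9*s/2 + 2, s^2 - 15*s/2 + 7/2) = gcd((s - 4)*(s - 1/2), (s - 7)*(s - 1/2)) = s - 1/2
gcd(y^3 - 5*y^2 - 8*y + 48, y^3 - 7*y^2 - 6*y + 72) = y^2 - y - 12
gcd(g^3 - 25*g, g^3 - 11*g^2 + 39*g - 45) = g - 5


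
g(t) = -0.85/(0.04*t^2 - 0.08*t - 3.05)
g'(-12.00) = -0.07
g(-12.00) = -0.23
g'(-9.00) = -0.82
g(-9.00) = -0.93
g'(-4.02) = -0.08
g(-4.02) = 0.41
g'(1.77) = 0.01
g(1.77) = 0.28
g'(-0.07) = -0.01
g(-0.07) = 0.28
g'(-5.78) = -0.29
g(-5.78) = 0.68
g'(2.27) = 0.01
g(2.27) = 0.28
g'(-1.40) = -0.02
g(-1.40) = 0.30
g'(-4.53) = -0.11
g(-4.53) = 0.46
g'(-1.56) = -0.02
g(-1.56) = 0.30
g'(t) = -0.85*(0.08 - 0.08*t)/(0.04*t^2 - 0.08*t - 3.05)^2 = 0.068*(t - 1)/(-0.04*t^2 + 0.08*t + 3.05)^2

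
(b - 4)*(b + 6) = b^2 + 2*b - 24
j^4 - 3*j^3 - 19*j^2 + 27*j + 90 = (j - 5)*(j - 3)*(j + 2)*(j + 3)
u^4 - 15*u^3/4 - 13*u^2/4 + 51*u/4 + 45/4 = (u - 3)^2*(u + 1)*(u + 5/4)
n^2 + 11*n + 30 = (n + 5)*(n + 6)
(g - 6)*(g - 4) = g^2 - 10*g + 24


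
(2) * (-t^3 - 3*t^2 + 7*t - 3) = -2*t^3 - 6*t^2 + 14*t - 6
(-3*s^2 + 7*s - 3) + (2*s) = -3*s^2 + 9*s - 3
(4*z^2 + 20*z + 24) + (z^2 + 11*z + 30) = 5*z^2 + 31*z + 54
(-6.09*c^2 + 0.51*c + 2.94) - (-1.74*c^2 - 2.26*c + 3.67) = -4.35*c^2 + 2.77*c - 0.73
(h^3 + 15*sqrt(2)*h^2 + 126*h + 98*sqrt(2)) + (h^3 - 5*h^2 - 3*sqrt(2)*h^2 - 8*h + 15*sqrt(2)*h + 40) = 2*h^3 - 5*h^2 + 12*sqrt(2)*h^2 + 15*sqrt(2)*h + 118*h + 40 + 98*sqrt(2)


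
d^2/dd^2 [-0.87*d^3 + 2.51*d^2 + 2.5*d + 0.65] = 5.02 - 5.22*d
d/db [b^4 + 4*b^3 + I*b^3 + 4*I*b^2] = b*(4*b^2 + 3*b*(4 + I) + 8*I)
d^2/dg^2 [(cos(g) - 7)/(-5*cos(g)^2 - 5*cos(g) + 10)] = (9*(1 - cos(2*g))^2*cos(g) - 29*(1 - cos(2*g))^2 + 45*cos(g) - 154*cos(2*g) - 3*cos(3*g) - 2*cos(5*g) + 114)/(20*(cos(g) - 1)^3*(cos(g) + 2)^3)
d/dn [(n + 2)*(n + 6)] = 2*n + 8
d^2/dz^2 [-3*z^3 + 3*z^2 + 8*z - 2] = 6 - 18*z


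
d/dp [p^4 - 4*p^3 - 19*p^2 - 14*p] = 4*p^3 - 12*p^2 - 38*p - 14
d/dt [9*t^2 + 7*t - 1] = 18*t + 7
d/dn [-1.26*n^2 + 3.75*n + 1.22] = 3.75 - 2.52*n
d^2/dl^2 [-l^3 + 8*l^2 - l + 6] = 16 - 6*l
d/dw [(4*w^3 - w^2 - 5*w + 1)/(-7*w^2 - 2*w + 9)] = (-28*w^4 - 16*w^3 + 75*w^2 - 4*w - 43)/(49*w^4 + 28*w^3 - 122*w^2 - 36*w + 81)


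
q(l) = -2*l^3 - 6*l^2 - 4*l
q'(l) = -6*l^2 - 12*l - 4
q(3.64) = -190.51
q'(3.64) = -127.18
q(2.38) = -70.47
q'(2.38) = -66.55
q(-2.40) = 2.69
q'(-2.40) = -9.76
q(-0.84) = 0.31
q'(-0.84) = 1.85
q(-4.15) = 56.21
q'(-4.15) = -57.54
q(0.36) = -2.31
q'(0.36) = -9.10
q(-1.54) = -0.77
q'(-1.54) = 0.25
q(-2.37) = 2.40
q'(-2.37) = -9.26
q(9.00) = -1980.00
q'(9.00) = -598.00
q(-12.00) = 2640.00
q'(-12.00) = -724.00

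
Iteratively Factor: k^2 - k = (k)*(k - 1)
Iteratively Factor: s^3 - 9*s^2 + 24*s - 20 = (s - 2)*(s^2 - 7*s + 10) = (s - 5)*(s - 2)*(s - 2)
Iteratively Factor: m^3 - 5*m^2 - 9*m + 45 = (m - 5)*(m^2 - 9) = (m - 5)*(m + 3)*(m - 3)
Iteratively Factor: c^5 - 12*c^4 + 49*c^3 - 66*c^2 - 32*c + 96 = (c - 4)*(c^4 - 8*c^3 + 17*c^2 + 2*c - 24) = (c - 4)*(c + 1)*(c^3 - 9*c^2 + 26*c - 24) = (c - 4)^2*(c + 1)*(c^2 - 5*c + 6) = (c - 4)^2*(c - 2)*(c + 1)*(c - 3)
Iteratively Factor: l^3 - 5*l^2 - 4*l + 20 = (l + 2)*(l^2 - 7*l + 10) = (l - 2)*(l + 2)*(l - 5)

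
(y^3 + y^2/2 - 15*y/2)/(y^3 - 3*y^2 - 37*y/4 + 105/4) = 2*y/(2*y - 7)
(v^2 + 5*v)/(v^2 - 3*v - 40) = v/(v - 8)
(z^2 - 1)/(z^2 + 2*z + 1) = (z - 1)/(z + 1)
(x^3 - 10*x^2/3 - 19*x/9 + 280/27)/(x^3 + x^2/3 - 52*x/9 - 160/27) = (3*x - 7)/(3*x + 4)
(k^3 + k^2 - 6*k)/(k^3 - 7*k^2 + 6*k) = (k^2 + k - 6)/(k^2 - 7*k + 6)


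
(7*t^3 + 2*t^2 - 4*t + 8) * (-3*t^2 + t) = -21*t^5 + t^4 + 14*t^3 - 28*t^2 + 8*t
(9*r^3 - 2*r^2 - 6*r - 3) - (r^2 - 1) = 9*r^3 - 3*r^2 - 6*r - 2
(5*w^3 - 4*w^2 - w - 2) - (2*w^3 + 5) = 3*w^3 - 4*w^2 - w - 7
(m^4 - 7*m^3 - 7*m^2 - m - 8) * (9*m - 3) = 9*m^5 - 66*m^4 - 42*m^3 + 12*m^2 - 69*m + 24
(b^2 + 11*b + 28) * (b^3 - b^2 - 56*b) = b^5 + 10*b^4 - 39*b^3 - 644*b^2 - 1568*b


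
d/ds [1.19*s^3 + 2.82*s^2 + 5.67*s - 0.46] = 3.57*s^2 + 5.64*s + 5.67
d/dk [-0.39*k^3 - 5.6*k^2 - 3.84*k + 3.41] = -1.17*k^2 - 11.2*k - 3.84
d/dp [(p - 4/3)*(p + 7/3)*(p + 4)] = 3*p^2 + 10*p + 8/9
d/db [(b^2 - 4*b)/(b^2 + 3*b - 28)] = 7/(b^2 + 14*b + 49)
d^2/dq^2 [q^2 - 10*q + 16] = 2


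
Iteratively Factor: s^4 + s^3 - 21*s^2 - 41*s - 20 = (s + 4)*(s^3 - 3*s^2 - 9*s - 5) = (s + 1)*(s + 4)*(s^2 - 4*s - 5) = (s + 1)^2*(s + 4)*(s - 5)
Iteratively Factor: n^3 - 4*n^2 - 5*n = (n - 5)*(n^2 + n) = n*(n - 5)*(n + 1)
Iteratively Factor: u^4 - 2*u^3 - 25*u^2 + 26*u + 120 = (u + 2)*(u^3 - 4*u^2 - 17*u + 60) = (u + 2)*(u + 4)*(u^2 - 8*u + 15) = (u - 5)*(u + 2)*(u + 4)*(u - 3)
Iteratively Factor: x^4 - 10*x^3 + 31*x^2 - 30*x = (x - 2)*(x^3 - 8*x^2 + 15*x) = (x - 5)*(x - 2)*(x^2 - 3*x) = x*(x - 5)*(x - 2)*(x - 3)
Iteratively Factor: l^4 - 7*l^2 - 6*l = (l - 3)*(l^3 + 3*l^2 + 2*l) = (l - 3)*(l + 1)*(l^2 + 2*l) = (l - 3)*(l + 1)*(l + 2)*(l)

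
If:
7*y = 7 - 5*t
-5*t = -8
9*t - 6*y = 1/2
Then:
No Solution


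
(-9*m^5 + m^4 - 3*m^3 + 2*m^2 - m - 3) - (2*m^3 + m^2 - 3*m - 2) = -9*m^5 + m^4 - 5*m^3 + m^2 + 2*m - 1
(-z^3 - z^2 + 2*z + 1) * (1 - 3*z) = 3*z^4 + 2*z^3 - 7*z^2 - z + 1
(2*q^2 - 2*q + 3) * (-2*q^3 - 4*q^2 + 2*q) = -4*q^5 - 4*q^4 + 6*q^3 - 16*q^2 + 6*q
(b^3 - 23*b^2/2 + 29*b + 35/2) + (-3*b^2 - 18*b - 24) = b^3 - 29*b^2/2 + 11*b - 13/2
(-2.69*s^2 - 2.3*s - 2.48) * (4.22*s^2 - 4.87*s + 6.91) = -11.3518*s^4 + 3.3943*s^3 - 17.8525*s^2 - 3.8154*s - 17.1368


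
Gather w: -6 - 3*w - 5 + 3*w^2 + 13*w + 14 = 3*w^2 + 10*w + 3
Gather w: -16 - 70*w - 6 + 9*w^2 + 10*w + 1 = 9*w^2 - 60*w - 21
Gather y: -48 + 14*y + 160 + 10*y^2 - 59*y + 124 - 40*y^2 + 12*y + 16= -30*y^2 - 33*y + 252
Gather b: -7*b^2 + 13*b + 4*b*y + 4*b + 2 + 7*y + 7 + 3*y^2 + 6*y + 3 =-7*b^2 + b*(4*y + 17) + 3*y^2 + 13*y + 12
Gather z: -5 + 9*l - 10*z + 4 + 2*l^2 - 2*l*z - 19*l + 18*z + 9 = 2*l^2 - 10*l + z*(8 - 2*l) + 8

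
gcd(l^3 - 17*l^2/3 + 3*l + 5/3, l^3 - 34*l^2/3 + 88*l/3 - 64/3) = 1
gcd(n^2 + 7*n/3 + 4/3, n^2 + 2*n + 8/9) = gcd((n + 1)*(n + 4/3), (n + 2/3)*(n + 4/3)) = n + 4/3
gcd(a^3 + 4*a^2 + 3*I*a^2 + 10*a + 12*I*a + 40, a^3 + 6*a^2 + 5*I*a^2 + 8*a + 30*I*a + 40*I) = a^2 + a*(4 + 5*I) + 20*I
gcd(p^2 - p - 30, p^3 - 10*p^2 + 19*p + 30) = p - 6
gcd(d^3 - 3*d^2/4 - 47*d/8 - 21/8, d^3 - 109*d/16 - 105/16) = d^2 - 5*d/4 - 21/4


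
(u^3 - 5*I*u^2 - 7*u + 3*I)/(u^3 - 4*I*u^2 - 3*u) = (u - I)/u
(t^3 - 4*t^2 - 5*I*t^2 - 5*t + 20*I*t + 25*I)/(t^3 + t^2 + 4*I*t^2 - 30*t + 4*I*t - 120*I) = (t^2 + t*(1 - 5*I) - 5*I)/(t^2 + t*(6 + 4*I) + 24*I)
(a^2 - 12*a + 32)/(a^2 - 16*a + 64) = (a - 4)/(a - 8)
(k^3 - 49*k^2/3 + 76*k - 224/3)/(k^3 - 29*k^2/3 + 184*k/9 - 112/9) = 3*(k - 8)/(3*k - 4)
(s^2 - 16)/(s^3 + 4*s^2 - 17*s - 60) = (s + 4)/(s^2 + 8*s + 15)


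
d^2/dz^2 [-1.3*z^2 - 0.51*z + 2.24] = -2.60000000000000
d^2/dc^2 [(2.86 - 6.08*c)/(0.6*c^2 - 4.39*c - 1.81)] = ((1.2*c - 4.39)*(2.4*c - 8.78)*(6.08*c - 2.86) + (21.888*c - 56.8144)*(-0.6*c^2 + 4.39*c + 1.81))/(-0.6*c^2 + 4.39*c + 1.81)^3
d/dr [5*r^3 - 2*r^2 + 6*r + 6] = 15*r^2 - 4*r + 6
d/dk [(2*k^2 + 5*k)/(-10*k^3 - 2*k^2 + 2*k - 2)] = (k*(2*k + 5)*(15*k^2 + 2*k - 1) - (4*k + 5)*(5*k^3 + k^2 - k + 1))/(2*(5*k^3 + k^2 - k + 1)^2)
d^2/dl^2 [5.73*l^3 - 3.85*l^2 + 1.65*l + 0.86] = 34.38*l - 7.7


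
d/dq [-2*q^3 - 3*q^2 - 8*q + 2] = -6*q^2 - 6*q - 8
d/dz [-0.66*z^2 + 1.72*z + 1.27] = 1.72 - 1.32*z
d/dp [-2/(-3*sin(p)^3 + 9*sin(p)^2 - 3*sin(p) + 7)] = 6*(-3*sin(p)^2 + 6*sin(p) - 1)*cos(p)/(3*sin(p)^3 - 9*sin(p)^2 + 3*sin(p) - 7)^2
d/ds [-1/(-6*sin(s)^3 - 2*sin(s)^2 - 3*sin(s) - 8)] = (-4*sin(s) + 9*cos(2*s) - 12)*cos(s)/(6*sin(s)^3 + 2*sin(s)^2 + 3*sin(s) + 8)^2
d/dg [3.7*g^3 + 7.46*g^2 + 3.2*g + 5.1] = 11.1*g^2 + 14.92*g + 3.2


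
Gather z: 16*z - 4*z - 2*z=10*z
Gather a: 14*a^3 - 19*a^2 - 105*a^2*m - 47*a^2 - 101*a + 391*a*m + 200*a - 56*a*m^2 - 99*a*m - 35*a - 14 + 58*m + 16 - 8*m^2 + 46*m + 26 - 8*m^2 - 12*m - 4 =14*a^3 + a^2*(-105*m - 66) + a*(-56*m^2 + 292*m + 64) - 16*m^2 + 92*m + 24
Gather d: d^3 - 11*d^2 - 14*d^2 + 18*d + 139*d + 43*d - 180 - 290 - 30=d^3 - 25*d^2 + 200*d - 500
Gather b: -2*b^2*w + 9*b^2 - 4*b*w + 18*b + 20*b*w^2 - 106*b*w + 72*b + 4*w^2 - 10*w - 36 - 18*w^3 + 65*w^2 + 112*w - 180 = b^2*(9 - 2*w) + b*(20*w^2 - 110*w + 90) - 18*w^3 + 69*w^2 + 102*w - 216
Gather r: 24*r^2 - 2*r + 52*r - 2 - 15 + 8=24*r^2 + 50*r - 9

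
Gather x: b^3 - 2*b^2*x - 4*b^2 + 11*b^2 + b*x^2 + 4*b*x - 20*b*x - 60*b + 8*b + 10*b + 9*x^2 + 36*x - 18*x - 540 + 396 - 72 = b^3 + 7*b^2 - 42*b + x^2*(b + 9) + x*(-2*b^2 - 16*b + 18) - 216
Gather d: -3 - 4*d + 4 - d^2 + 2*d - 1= -d^2 - 2*d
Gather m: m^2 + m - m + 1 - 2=m^2 - 1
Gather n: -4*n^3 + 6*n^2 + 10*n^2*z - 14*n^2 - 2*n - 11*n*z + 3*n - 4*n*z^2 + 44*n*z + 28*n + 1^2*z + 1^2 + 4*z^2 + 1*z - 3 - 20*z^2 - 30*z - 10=-4*n^3 + n^2*(10*z - 8) + n*(-4*z^2 + 33*z + 29) - 16*z^2 - 28*z - 12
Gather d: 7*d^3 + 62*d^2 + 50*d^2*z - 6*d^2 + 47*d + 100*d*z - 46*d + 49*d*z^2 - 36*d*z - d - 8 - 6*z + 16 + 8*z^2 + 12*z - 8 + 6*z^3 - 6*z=7*d^3 + d^2*(50*z + 56) + d*(49*z^2 + 64*z) + 6*z^3 + 8*z^2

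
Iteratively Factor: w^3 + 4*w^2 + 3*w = (w + 1)*(w^2 + 3*w) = w*(w + 1)*(w + 3)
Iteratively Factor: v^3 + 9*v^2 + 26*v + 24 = (v + 4)*(v^2 + 5*v + 6) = (v + 3)*(v + 4)*(v + 2)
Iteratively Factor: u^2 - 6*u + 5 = (u - 1)*(u - 5)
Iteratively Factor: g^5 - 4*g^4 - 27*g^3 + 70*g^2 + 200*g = (g - 5)*(g^4 + g^3 - 22*g^2 - 40*g) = (g - 5)*(g + 4)*(g^3 - 3*g^2 - 10*g) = (g - 5)*(g + 2)*(g + 4)*(g^2 - 5*g) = g*(g - 5)*(g + 2)*(g + 4)*(g - 5)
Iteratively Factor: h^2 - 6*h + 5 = (h - 5)*(h - 1)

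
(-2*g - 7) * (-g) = 2*g^2 + 7*g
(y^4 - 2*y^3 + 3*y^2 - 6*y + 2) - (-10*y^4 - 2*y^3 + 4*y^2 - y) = 11*y^4 - y^2 - 5*y + 2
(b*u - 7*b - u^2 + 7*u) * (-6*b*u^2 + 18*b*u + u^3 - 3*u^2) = -6*b^2*u^3 + 60*b^2*u^2 - 126*b^2*u + 7*b*u^4 - 70*b*u^3 + 147*b*u^2 - u^5 + 10*u^4 - 21*u^3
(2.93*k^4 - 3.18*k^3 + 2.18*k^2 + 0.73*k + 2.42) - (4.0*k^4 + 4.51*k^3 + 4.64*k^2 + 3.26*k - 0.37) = -1.07*k^4 - 7.69*k^3 - 2.46*k^2 - 2.53*k + 2.79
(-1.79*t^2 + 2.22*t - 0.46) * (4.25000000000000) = -7.6075*t^2 + 9.435*t - 1.955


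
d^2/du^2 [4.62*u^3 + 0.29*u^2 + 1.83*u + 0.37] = 27.72*u + 0.58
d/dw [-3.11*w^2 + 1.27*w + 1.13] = 1.27 - 6.22*w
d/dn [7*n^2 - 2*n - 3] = 14*n - 2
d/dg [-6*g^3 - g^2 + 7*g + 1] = -18*g^2 - 2*g + 7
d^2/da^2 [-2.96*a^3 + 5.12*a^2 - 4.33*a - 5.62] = 10.24 - 17.76*a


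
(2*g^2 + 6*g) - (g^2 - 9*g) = g^2 + 15*g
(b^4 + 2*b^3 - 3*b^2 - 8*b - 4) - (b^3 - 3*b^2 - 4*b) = b^4 + b^3 - 4*b - 4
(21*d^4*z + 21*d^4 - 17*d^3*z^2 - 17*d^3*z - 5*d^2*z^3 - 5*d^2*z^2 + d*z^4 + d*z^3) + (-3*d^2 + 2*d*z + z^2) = 21*d^4*z + 21*d^4 - 17*d^3*z^2 - 17*d^3*z - 5*d^2*z^3 - 5*d^2*z^2 - 3*d^2 + d*z^4 + d*z^3 + 2*d*z + z^2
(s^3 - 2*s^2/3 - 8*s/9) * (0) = 0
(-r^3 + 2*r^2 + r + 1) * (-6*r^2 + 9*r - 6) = 6*r^5 - 21*r^4 + 18*r^3 - 9*r^2 + 3*r - 6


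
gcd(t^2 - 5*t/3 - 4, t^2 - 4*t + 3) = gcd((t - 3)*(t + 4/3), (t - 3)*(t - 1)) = t - 3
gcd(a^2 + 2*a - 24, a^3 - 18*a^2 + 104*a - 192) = a - 4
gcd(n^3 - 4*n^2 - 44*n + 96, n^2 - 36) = n + 6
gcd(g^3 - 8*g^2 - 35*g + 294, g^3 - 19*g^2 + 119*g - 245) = g^2 - 14*g + 49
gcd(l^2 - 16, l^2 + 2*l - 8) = l + 4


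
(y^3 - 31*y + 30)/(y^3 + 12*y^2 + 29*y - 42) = (y - 5)/(y + 7)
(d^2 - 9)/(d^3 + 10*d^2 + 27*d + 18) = (d - 3)/(d^2 + 7*d + 6)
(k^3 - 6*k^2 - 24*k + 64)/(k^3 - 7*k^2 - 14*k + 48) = (k + 4)/(k + 3)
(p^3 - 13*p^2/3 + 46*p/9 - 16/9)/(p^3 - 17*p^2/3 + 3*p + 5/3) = (9*p^2 - 30*p + 16)/(3*(3*p^2 - 14*p - 5))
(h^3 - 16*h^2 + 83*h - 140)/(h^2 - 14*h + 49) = (h^2 - 9*h + 20)/(h - 7)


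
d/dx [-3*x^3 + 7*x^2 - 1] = x*(14 - 9*x)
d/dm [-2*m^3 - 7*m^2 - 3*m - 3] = -6*m^2 - 14*m - 3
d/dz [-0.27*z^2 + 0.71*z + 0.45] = 0.71 - 0.54*z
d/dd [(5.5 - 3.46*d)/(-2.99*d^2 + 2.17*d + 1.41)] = (-10.3454*d^2 + 32.89*d - 16.8136)/(8.9401*d^4 - 12.9766*d^3 - 3.7229*d^2 + 6.1194*d + 1.9881)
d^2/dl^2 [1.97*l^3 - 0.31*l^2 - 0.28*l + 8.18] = 11.82*l - 0.62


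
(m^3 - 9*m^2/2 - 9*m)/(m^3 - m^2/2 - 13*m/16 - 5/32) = 16*m*(-2*m^2 + 9*m + 18)/(-32*m^3 + 16*m^2 + 26*m + 5)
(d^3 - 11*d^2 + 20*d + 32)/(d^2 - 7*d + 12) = (d^2 - 7*d - 8)/(d - 3)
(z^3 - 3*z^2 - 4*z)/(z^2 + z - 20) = z*(z + 1)/(z + 5)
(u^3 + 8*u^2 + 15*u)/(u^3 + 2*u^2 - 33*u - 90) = u/(u - 6)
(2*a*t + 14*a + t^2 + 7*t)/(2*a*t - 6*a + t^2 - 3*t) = (t + 7)/(t - 3)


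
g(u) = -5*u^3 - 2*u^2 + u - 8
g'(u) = -15*u^2 - 4*u + 1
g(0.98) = -13.65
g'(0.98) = -17.33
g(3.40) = -224.24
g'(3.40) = -186.00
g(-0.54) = -8.34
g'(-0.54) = -1.21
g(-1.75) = 10.92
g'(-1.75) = -37.94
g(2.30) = -77.12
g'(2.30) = -87.55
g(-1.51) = 3.14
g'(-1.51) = -27.16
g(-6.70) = 1399.34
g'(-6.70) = -645.55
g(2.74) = -123.13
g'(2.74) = -122.57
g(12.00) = -8924.00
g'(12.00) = -2207.00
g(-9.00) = 3466.00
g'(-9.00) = -1178.00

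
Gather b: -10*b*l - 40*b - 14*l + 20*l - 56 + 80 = b*(-10*l - 40) + 6*l + 24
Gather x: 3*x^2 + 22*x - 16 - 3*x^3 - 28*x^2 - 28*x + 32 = -3*x^3 - 25*x^2 - 6*x + 16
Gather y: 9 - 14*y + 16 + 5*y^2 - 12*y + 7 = 5*y^2 - 26*y + 32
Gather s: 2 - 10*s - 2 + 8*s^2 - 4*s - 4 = 8*s^2 - 14*s - 4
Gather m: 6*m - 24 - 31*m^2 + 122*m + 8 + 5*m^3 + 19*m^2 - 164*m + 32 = 5*m^3 - 12*m^2 - 36*m + 16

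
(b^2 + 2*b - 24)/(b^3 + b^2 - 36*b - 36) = (b - 4)/(b^2 - 5*b - 6)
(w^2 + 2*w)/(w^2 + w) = (w + 2)/(w + 1)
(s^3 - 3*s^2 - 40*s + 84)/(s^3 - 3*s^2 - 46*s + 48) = (s^2 - 9*s + 14)/(s^2 - 9*s + 8)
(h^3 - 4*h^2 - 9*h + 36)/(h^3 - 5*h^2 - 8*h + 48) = (h - 3)/(h - 4)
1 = 1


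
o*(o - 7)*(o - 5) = o^3 - 12*o^2 + 35*o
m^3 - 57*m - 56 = (m - 8)*(m + 1)*(m + 7)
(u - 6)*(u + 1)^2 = u^3 - 4*u^2 - 11*u - 6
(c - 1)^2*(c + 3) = c^3 + c^2 - 5*c + 3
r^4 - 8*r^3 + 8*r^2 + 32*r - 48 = (r - 6)*(r - 2)^2*(r + 2)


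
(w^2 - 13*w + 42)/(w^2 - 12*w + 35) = (w - 6)/(w - 5)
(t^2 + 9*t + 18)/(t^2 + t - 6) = (t + 6)/(t - 2)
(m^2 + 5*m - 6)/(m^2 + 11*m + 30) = (m - 1)/(m + 5)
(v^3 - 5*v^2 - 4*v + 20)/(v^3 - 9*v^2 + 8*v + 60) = (v - 2)/(v - 6)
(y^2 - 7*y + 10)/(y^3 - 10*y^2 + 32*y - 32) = (y - 5)/(y^2 - 8*y + 16)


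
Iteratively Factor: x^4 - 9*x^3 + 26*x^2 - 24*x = (x)*(x^3 - 9*x^2 + 26*x - 24) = x*(x - 4)*(x^2 - 5*x + 6) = x*(x - 4)*(x - 3)*(x - 2)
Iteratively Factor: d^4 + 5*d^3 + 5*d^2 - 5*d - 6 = (d - 1)*(d^3 + 6*d^2 + 11*d + 6) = (d - 1)*(d + 2)*(d^2 + 4*d + 3) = (d - 1)*(d + 1)*(d + 2)*(d + 3)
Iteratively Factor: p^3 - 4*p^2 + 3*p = (p)*(p^2 - 4*p + 3) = p*(p - 1)*(p - 3)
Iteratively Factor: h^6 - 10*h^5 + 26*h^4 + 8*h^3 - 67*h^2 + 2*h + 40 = (h - 1)*(h^5 - 9*h^4 + 17*h^3 + 25*h^2 - 42*h - 40) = (h - 5)*(h - 1)*(h^4 - 4*h^3 - 3*h^2 + 10*h + 8) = (h - 5)*(h - 1)*(h + 1)*(h^3 - 5*h^2 + 2*h + 8) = (h - 5)*(h - 1)*(h + 1)^2*(h^2 - 6*h + 8) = (h - 5)*(h - 4)*(h - 1)*(h + 1)^2*(h - 2)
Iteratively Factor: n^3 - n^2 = (n - 1)*(n^2) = n*(n - 1)*(n)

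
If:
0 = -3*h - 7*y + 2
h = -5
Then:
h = -5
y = 17/7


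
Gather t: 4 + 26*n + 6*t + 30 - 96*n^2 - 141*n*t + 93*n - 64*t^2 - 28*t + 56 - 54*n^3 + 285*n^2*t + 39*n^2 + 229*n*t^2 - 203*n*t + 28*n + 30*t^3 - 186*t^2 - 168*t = -54*n^3 - 57*n^2 + 147*n + 30*t^3 + t^2*(229*n - 250) + t*(285*n^2 - 344*n - 190) + 90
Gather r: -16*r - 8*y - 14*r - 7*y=-30*r - 15*y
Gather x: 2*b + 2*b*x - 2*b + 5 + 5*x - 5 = x*(2*b + 5)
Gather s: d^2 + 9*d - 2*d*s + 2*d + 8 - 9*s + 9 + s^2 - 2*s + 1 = d^2 + 11*d + s^2 + s*(-2*d - 11) + 18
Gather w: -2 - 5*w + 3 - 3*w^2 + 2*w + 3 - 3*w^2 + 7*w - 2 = -6*w^2 + 4*w + 2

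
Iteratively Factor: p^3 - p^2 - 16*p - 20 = (p + 2)*(p^2 - 3*p - 10) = (p + 2)^2*(p - 5)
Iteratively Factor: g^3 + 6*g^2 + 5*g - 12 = (g + 3)*(g^2 + 3*g - 4) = (g + 3)*(g + 4)*(g - 1)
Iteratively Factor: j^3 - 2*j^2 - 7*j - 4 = (j - 4)*(j^2 + 2*j + 1) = (j - 4)*(j + 1)*(j + 1)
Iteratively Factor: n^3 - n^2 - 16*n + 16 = (n - 1)*(n^2 - 16) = (n - 1)*(n + 4)*(n - 4)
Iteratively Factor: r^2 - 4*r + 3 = (r - 3)*(r - 1)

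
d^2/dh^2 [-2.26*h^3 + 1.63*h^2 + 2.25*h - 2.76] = 3.26 - 13.56*h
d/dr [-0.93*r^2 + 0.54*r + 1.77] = 0.54 - 1.86*r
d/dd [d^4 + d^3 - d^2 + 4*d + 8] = 4*d^3 + 3*d^2 - 2*d + 4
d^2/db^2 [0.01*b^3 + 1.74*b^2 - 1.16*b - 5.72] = 0.06*b + 3.48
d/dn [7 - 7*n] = -7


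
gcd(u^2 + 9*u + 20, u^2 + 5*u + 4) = u + 4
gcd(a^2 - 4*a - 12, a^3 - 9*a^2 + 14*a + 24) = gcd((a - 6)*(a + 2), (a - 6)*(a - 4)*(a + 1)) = a - 6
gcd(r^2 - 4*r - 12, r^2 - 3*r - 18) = r - 6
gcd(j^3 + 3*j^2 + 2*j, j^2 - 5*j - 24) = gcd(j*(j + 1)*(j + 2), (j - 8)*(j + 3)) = 1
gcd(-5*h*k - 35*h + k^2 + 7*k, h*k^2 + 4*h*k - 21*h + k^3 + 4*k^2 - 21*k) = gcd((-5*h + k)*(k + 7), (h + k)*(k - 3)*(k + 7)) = k + 7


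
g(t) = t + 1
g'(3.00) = 1.00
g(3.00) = 4.00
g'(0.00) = 1.00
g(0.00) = 1.00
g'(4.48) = 1.00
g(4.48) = 5.48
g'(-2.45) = 1.00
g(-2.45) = -1.45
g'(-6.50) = 1.00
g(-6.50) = -5.50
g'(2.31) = 1.00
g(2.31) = 3.31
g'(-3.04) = 1.00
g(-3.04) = -2.04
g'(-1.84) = 1.00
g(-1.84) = -0.84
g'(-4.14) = 1.00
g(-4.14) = -3.14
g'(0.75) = 1.00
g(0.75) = 1.75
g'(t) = 1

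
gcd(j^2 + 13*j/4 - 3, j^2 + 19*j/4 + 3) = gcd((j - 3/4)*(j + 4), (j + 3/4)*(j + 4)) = j + 4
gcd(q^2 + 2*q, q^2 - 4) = q + 2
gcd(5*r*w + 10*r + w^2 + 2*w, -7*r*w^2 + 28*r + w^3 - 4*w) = w + 2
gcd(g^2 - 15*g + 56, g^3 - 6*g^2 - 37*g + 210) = g - 7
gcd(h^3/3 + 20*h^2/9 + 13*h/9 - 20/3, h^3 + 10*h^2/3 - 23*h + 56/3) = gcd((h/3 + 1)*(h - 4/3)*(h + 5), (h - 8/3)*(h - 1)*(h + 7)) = 1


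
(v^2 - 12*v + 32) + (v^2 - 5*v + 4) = 2*v^2 - 17*v + 36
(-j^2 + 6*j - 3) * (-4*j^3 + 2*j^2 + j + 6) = 4*j^5 - 26*j^4 + 23*j^3 - 6*j^2 + 33*j - 18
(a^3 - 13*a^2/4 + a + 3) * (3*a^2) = 3*a^5 - 39*a^4/4 + 3*a^3 + 9*a^2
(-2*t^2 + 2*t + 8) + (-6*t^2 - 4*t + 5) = -8*t^2 - 2*t + 13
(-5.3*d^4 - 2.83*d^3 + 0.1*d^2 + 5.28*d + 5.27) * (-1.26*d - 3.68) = 6.678*d^5 + 23.0698*d^4 + 10.2884*d^3 - 7.0208*d^2 - 26.0706*d - 19.3936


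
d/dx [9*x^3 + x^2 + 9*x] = 27*x^2 + 2*x + 9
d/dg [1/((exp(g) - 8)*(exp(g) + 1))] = (7 - 2*exp(g))*exp(g)/(exp(4*g) - 14*exp(3*g) + 33*exp(2*g) + 112*exp(g) + 64)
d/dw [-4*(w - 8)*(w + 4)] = 16 - 8*w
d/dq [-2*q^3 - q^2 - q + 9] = -6*q^2 - 2*q - 1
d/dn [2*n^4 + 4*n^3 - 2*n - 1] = 8*n^3 + 12*n^2 - 2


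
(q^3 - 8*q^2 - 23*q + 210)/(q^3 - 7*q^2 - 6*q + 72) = (q^2 - 2*q - 35)/(q^2 - q - 12)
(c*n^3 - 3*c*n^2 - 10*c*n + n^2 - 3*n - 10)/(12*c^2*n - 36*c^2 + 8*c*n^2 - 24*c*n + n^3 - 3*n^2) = (c*n^3 - 3*c*n^2 - 10*c*n + n^2 - 3*n - 10)/(12*c^2*n - 36*c^2 + 8*c*n^2 - 24*c*n + n^3 - 3*n^2)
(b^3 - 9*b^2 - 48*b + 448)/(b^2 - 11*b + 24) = (b^2 - b - 56)/(b - 3)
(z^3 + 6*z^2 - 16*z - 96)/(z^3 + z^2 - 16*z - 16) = (z + 6)/(z + 1)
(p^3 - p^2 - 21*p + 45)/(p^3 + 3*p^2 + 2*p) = (p^3 - p^2 - 21*p + 45)/(p*(p^2 + 3*p + 2))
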